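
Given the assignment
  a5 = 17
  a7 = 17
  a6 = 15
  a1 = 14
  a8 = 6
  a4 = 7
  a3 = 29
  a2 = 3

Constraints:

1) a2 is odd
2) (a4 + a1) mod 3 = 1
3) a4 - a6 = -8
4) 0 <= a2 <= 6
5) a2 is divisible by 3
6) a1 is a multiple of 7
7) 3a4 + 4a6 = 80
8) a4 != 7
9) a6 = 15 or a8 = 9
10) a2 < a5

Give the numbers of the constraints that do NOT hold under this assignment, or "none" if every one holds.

1) a2 = 3 is odd — OK.
2) a4 + a1 = 21; 21 mod 3 = 0, not 1 — violated.
3) a4 - a6 = 7 - 15 = -8 — OK.
4) a2 = 3 lies in [0, 6] — OK.
5) 3 / 3 = 1, so 3 divides 3 — OK.
6) 14 / 7 = 2, so 7 divides 14 — OK.
7) 3a4 + 4a6 = 3(7) + 4(15) = 81, not 80 — violated.
8) a4 = 7, but 7 is required to differ — violated.
9) a6 = 15 = 15 (first disjunct) — OK.
10) a2 = 3, a5 = 17; 3 < 17 — OK.

No — constraints 2, 7, and 8 are not satisfied.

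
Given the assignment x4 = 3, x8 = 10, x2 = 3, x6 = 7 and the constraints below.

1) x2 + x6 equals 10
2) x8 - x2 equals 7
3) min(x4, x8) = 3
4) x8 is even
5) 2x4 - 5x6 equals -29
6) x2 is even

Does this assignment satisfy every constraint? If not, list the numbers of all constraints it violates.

1) x2 + x6 = 3 + 7 = 10 — holds.
2) x8 - x2 = 10 - 3 = 7 — holds.
3) min(3, 10) = 3 — holds.
4) x8 = 10 is even — holds.
5) 2x4 - 5x6 = 2(3) - 5(7) = -29 — holds.
6) x2 = 3 is odd — does not hold.

The assignment fails constraint 6.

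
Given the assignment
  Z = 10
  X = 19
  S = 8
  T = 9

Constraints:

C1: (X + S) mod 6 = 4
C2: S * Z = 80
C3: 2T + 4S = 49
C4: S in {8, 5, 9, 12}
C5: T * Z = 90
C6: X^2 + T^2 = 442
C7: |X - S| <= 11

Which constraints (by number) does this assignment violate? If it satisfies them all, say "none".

Constraints 1 and 3 are violated.

C1: X + S = 27; 27 mod 6 = 3, not 4  no
C2: S * Z = 8 * 10 = 80  yes
C3: 2T + 4S = 2(9) + 4(8) = 50, not 49  no
C4: S = 8 is in {8, 5, 9, 12}  yes
C5: T * Z = 9 * 10 = 90  yes
C6: X^2 + T^2 = 19^2 + 9^2 = 361 + 81 = 442  yes
C7: |19 - 8| = 11; 11 ≤ 11  yes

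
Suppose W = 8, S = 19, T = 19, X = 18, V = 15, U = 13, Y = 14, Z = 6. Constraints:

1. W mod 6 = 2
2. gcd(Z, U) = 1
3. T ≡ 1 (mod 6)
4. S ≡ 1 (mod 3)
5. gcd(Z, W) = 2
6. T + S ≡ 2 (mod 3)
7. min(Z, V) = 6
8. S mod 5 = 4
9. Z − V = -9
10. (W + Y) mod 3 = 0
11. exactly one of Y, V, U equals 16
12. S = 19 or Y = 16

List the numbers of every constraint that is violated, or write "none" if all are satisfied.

1. 8 mod 6 = 2  yes
2. gcd(6, 13) = 1  yes
3. 19 mod 6 = 1  yes
4. 19 mod 3 = 1  yes
5. gcd(6, 8) = 2  yes
6. T + S = 38; 38 mod 3 = 2  yes
7. min(6, 15) = 6  yes
8. 19 mod 5 = 4  yes
9. Z − V = 6 − 15 = -9  yes
10. W + Y = 22; 22 mod 3 = 1, not 0  no
11. Y=14, V=15, U=13; 0 of them equal 16, not exactly one  no
12. S = 19 = 19 (first disjunct)  yes

Constraints 10 and 11 are violated.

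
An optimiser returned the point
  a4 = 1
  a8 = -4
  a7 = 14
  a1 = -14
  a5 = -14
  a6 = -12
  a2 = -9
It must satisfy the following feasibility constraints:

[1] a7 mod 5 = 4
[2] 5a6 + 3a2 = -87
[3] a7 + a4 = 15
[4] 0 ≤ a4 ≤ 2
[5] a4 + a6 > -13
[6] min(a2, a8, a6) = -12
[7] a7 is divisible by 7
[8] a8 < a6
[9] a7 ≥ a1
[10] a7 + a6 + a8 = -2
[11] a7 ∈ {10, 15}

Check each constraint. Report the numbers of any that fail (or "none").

[1] 14 mod 5 = 4 — satisfied.
[2] 5a6 + 3a2 = 5(-12) + 3(-9) = -87 — satisfied.
[3] a7 + a4 = 14 + 1 = 15 — satisfied.
[4] a4 = 1 lies in [0, 2] — satisfied.
[5] a4 + a6 = 1 + (-12) = -11; -11 > -13 — satisfied.
[6] min(-9, -4, -12) = -12 — satisfied.
[7] 14 / 7 = 2, so 7 divides 14 — satisfied.
[8] a8 = -4, a6 = -12; -4 ≥ -12 (want <) — violated.
[9] a7 = 14, a1 = -14; 14 ≥ -14 — satisfied.
[10] a7 + a6 + a8 = 14 + (-12) + (-4) = -2 — satisfied.
[11] a7 = 14 is not in {10, 15} — violated.

Constraints 8, 11 do not hold.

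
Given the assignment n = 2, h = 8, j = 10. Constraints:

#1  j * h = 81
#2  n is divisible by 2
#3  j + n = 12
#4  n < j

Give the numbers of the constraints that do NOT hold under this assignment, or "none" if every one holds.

No — constraint 1 is not satisfied.

#1 j * h = 10 * 8 = 80, not 81 — violated.
#2 2 / 2 = 1, so 2 divides 2 — satisfied.
#3 j + n = 10 + 2 = 12 — satisfied.
#4 n = 2, j = 10; 2 < 10 — satisfied.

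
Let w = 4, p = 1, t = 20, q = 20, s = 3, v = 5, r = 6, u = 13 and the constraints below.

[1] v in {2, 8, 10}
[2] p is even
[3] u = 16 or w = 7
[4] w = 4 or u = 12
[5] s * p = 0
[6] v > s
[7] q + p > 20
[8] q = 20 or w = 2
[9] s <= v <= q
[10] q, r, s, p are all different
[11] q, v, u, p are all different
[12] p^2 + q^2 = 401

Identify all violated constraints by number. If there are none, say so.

[1] v = 5 is not in {2, 8, 10}  ✘
[2] p = 1 is odd  ✘
[3] u = 13 ≠ 16 and w = 4 ≠ 7; both disjuncts false  ✘
[4] w = 4 = 4 (first disjunct)  ✔
[5] s * p = 3 * 1 = 3, not 0  ✘
[6] v = 5, s = 3; 5 > 3  ✔
[7] q + p = 20 + 1 = 21; 21 > 20  ✔
[8] q = 20 = 20 (first disjunct)  ✔
[9] values 3 <= 5 <= 20  ✔
[10] values 20, 6, 3, 1 are pairwise distinct  ✔
[11] values 20, 5, 13, 1 are pairwise distinct  ✔
[12] p^2 + q^2 = 1^2 + 20^2 = 1 + 400 = 401  ✔

The assignment fails constraints 1, 2, 3, and 5.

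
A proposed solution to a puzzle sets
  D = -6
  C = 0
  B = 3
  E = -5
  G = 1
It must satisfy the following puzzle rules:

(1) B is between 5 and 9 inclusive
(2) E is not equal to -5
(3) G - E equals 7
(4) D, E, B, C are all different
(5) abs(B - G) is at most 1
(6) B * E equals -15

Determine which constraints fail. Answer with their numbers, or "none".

(1) B = 3 is outside [5, 9] — fails.
(2) E = -5, but -5 is required to differ — fails.
(3) G - E = 1 - (-5) = 6, not 7 — fails.
(4) values -6, -5, 3, 0 are pairwise distinct — holds.
(5) abs(3 - 1) = 2; 2 > 1, exceeds bound 1 — fails.
(6) B * E = 3 * (-5) = -15 — holds.

No — constraints 1, 2, 3, 5 are not satisfied.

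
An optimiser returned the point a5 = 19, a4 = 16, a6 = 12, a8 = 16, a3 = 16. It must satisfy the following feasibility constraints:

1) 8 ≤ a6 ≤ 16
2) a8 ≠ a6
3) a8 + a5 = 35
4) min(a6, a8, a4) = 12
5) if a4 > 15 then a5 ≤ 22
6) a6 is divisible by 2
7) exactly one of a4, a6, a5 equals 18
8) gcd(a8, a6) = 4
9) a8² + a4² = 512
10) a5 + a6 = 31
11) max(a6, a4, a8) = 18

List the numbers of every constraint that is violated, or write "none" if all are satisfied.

Violated: 7 and 11.

1) a6 = 12 lies in [8, 16]  yes
2) a8 = 16, a6 = 12; distinct  yes
3) a8 + a5 = 16 + 19 = 35  yes
4) min(12, 16, 16) = 12  yes
5) a4 = 16 > 15, so we need a5 ≤ 22; a5 = 19 ≤ 22  yes
6) 12 / 2 = 6, so 2 divides 12  yes
7) a4=16, a6=12, a5=19; 0 of them equal 18, not exactly one  no
8) gcd(16, 12) = 4  yes
9) a8² + a4² = 16² + 16² = 256 + 256 = 512  yes
10) a5 + a6 = 19 + 12 = 31  yes
11) max(12, 16, 16) = 16, not 18  no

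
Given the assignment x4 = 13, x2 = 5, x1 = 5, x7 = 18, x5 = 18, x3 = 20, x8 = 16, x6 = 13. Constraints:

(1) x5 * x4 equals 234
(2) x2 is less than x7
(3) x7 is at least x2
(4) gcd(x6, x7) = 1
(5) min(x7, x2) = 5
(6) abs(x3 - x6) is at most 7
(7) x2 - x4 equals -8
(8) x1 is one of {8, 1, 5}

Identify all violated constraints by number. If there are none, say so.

The assignment satisfies every constraint.

(1) x5 * x4 = 18 * 13 = 234  true
(2) x2 = 5, x7 = 18; 5 < 18  true
(3) x7 = 18, x2 = 5; 18 ≥ 5  true
(4) gcd(13, 18) = 1  true
(5) min(18, 5) = 5  true
(6) abs(20 - 13) = 7; 7 ≤ 7  true
(7) x2 - x4 = 5 - 13 = -8  true
(8) x1 = 5 is in {8, 1, 5}  true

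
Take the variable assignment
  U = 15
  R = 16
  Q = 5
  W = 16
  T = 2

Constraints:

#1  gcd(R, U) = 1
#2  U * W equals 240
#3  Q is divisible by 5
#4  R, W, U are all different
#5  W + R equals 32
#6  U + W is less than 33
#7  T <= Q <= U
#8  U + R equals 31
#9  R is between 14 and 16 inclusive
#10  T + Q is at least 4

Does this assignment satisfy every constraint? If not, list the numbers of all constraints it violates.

#1 gcd(16, 15) = 1 — holds.
#2 U * W = 15 * 16 = 240 — holds.
#3 5 / 5 = 1, so 5 divides 5 — holds.
#4 R = W = 16, not all different — fails.
#5 W + R = 16 + 16 = 32 — holds.
#6 U + W = 15 + 16 = 31; 31 < 33 — holds.
#7 values 2 <= 5 <= 15 — holds.
#8 U + R = 15 + 16 = 31 — holds.
#9 R = 16 lies in [14, 16] — holds.
#10 T + Q = 2 + 5 = 7; 7 ≥ 4 — holds.

Constraint 4 does not hold.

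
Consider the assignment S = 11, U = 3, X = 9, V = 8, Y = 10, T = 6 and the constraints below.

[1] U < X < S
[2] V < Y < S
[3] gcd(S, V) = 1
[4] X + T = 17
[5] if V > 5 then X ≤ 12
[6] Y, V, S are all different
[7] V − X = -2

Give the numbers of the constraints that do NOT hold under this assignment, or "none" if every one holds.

Constraints 4, 7 do not hold.

[1] values 3 < 9 < 11 — satisfied.
[2] values 8 < 10 < 11 — satisfied.
[3] gcd(11, 8) = 1 — satisfied.
[4] X + T = 9 + 6 = 15, not 17 — violated.
[5] V = 8 > 5, so we need X ≤ 12; X = 9 ≤ 12 — satisfied.
[6] values 10, 8, 11 are pairwise distinct — satisfied.
[7] V − X = 8 − 9 = -1, not -2 — violated.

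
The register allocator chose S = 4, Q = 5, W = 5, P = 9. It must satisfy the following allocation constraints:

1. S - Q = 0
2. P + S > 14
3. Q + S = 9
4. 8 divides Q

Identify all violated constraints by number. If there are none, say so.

Constraints 1, 2, and 4 do not hold.

1. S - Q = 4 - 5 = -1, not 0 — violated.
2. P + S = 9 + 4 = 13; 13 ≤ 14, bound 14 not met — violated.
3. Q + S = 5 + 4 = 9 — satisfied.
4. 5 = 8*0 + 5, so 8 does not divide 5 — violated.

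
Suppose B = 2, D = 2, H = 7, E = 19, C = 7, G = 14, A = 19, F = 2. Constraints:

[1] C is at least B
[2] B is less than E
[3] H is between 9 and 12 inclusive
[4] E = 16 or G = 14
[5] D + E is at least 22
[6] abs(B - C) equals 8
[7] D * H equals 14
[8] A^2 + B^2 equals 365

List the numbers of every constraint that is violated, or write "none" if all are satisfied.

Constraints 3, 5, 6 are violated.

[1] C = 7, B = 2; 7 ≥ 2  holds
[2] B = 2, E = 19; 2 < 19  holds
[3] H = 7 is outside [9, 12]  fails
[4] E = 19 ≠ 16, but G = 14 = 14 (second disjunct)  holds
[5] D + E = 2 + 19 = 21; 21 < 22, bound 22 not met  fails
[6] abs(2 - 7) = 5, not 8  fails
[7] D * H = 2 * 7 = 14  holds
[8] A^2 + B^2 = 19^2 + 2^2 = 361 + 4 = 365  holds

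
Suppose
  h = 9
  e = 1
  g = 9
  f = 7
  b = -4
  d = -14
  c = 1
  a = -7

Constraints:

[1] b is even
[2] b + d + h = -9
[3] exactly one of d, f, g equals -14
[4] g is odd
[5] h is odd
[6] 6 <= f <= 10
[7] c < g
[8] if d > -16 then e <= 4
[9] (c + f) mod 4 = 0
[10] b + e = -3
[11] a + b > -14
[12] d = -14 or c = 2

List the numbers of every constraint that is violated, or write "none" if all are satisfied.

[1] b = -4 is even  yes
[2] b + d + h = -4 + (-14) + 9 = -9  yes
[3] d=-14, f=7, g=9; 1 of them equals -14  yes
[4] g = 9 is odd  yes
[5] h = 9 is odd  yes
[6] f = 7 lies in [6, 10]  yes
[7] c = 1, g = 9; 1 < 9  yes
[8] d = -14 > -16, so we need e ≤ 4; e = 1 ≤ 4  yes
[9] c + f = 8; 8 mod 4 = 0  yes
[10] b + e = -4 + 1 = -3  yes
[11] a + b = -7 + (-4) = -11; -11 > -14  yes
[12] d = -14 = -14 (first disjunct)  yes

None — every constraint holds.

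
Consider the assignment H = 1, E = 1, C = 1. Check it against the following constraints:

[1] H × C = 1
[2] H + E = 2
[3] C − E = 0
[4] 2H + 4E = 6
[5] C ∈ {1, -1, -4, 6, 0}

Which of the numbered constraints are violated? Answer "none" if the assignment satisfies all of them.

All constraints are satisfied.

[1] H × C = 1 × 1 = 1  ✔
[2] H + E = 1 + 1 = 2  ✔
[3] C − E = 1 − 1 = 0  ✔
[4] 2H + 4E = 2(1) + 4(1) = 6  ✔
[5] C = 1 is in {1, -1, -4, 6, 0}  ✔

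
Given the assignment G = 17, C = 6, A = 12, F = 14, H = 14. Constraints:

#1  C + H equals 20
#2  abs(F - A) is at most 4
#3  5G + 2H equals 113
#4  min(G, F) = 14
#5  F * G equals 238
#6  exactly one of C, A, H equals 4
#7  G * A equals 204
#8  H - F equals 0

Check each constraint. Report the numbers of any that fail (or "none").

#1 C + H = 6 + 14 = 20  OK
#2 abs(14 - 12) = 2; 2 ≤ 4  OK
#3 5G + 2H = 5(17) + 2(14) = 113  OK
#4 min(17, 14) = 14  OK
#5 F * G = 14 * 17 = 238  OK
#6 C=6, A=12, H=14; 0 of them equal 4, not exactly one  FAIL
#7 G * A = 17 * 12 = 204  OK
#8 H - F = 14 - 14 = 0  OK

No — constraint 6 is not satisfied.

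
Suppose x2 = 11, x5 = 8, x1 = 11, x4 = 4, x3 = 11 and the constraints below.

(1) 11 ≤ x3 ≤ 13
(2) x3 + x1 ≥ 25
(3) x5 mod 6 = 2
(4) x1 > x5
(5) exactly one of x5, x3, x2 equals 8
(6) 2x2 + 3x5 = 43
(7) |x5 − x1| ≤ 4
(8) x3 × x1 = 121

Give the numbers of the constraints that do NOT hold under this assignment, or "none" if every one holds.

Constraints 2, 6 are violated.

(1) x3 = 11 lies in [11, 13] — holds.
(2) x3 + x1 = 11 + 11 = 22; 22 < 25, bound 25 not met — fails.
(3) 8 mod 6 = 2 — holds.
(4) x1 = 11, x5 = 8; 11 > 8 — holds.
(5) x5=8, x3=11, x2=11; 1 of them equals 8 — holds.
(6) 2x2 + 3x5 = 2(11) + 3(8) = 46, not 43 — fails.
(7) |8 − 11| = 3; 3 ≤ 4 — holds.
(8) x3 × x1 = 11 × 11 = 121 — holds.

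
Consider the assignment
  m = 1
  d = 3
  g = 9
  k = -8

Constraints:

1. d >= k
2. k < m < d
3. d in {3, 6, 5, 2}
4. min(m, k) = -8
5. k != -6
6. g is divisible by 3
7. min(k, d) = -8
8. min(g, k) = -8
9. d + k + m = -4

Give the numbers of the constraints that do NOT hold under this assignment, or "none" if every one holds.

1. d = 3, k = -8; 3 ≥ -8  yes
2. values -8 < 1 < 3  yes
3. d = 3 is in {3, 6, 5, 2}  yes
4. min(1, -8) = -8  yes
5. k = -8, and -8 ≠ -6  yes
6. 9 / 3 = 3, so 3 divides 9  yes
7. min(-8, 3) = -8  yes
8. min(9, -8) = -8  yes
9. d + k + m = 3 + (-8) + 1 = -4  yes

All constraints are satisfied.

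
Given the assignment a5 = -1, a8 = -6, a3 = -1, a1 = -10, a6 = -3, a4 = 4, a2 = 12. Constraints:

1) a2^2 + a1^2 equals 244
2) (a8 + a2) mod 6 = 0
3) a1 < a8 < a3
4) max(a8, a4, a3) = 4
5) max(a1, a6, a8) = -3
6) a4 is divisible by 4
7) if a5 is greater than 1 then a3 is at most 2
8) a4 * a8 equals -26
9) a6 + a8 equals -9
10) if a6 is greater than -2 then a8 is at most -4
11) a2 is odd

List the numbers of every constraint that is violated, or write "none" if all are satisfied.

1) a2^2 + a1^2 = 12^2 + (-10)^2 = 144 + 100 = 244 — OK.
2) a8 + a2 = 6; 6 mod 6 = 0 — OK.
3) values -10 < -6 < -1 — OK.
4) max(-6, 4, -1) = 4 — OK.
5) max(-10, -3, -6) = -3 — OK.
6) 4 / 4 = 1, so 4 divides 4 — OK.
7) a5 = -1, not > 1; antecedent false, conditional vacuously true — OK.
8) a4 * a8 = 4 * (-6) = -24, not -26 — violated.
9) a6 + a8 = -3 + (-6) = -9 — OK.
10) a6 = -3, not > -2; antecedent false, conditional vacuously true — OK.
11) a2 = 12 is even — violated.

The assignment fails constraints 8 and 11.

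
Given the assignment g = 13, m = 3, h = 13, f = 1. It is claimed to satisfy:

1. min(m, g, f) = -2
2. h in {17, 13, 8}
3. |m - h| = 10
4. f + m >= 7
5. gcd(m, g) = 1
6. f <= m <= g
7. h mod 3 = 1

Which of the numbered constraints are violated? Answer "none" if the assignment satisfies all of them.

1. min(3, 13, 1) = 1, not -2  FAIL
2. h = 13 is in {17, 13, 8}  OK
3. |3 - 13| = 10  OK
4. f + m = 1 + 3 = 4; 4 < 7, bound 7 not met  FAIL
5. gcd(3, 13) = 1  OK
6. values 1 <= 3 <= 13  OK
7. 13 mod 3 = 1  OK

No — constraints 1, 4 are not satisfied.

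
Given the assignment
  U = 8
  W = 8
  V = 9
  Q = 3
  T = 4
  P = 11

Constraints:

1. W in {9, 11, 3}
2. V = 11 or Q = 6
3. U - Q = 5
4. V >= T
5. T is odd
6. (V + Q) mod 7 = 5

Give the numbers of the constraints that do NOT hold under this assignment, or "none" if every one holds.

1. W = 8 is not in {9, 11, 3}  FAIL
2. V = 9 ≠ 11 and Q = 3 ≠ 6; both disjuncts false  FAIL
3. U - Q = 8 - 3 = 5  OK
4. V = 9, T = 4; 9 ≥ 4  OK
5. T = 4 is even  FAIL
6. V + Q = 12; 12 mod 7 = 5  OK

No — constraints 1, 2, and 5 are not satisfied.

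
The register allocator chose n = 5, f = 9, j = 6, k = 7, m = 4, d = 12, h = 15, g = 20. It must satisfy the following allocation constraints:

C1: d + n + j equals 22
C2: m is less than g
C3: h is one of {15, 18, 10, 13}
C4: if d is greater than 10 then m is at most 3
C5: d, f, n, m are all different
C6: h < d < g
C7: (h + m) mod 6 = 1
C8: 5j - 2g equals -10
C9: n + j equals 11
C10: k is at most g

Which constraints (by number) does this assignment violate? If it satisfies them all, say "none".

No — constraints 1, 4, 6 are not satisfied.

C1: d + n + j = 12 + 5 + 6 = 23, not 22  ✘
C2: m = 4, g = 20; 4 < 20  ✔
C3: h = 15 is in {15, 18, 10, 13}  ✔
C4: d = 12 > 10, so we need m ≤ 3; but m = 4 > 3  ✘
C5: values 12, 9, 5, 4 are pairwise distinct  ✔
C6: values 15, 12, 20; h = 15 is not < d = 12  ✘
C7: h + m = 19; 19 mod 6 = 1  ✔
C8: 5j - 2g = 5(6) - 2(20) = -10  ✔
C9: n + j = 5 + 6 = 11  ✔
C10: k = 7, g = 20; 7 ≤ 20  ✔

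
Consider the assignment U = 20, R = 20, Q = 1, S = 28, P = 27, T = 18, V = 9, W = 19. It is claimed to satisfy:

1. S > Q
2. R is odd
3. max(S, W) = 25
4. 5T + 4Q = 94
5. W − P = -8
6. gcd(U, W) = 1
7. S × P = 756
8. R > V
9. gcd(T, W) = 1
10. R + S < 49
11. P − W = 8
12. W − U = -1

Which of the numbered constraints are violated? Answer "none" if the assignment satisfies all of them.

1. S = 28, Q = 1; 28 > 1 — holds.
2. R = 20 is even — fails.
3. max(28, 19) = 28, not 25 — fails.
4. 5T + 4Q = 5(18) + 4(1) = 94 — holds.
5. W − P = 19 − 27 = -8 — holds.
6. gcd(20, 19) = 1 — holds.
7. S × P = 28 × 27 = 756 — holds.
8. R = 20, V = 9; 20 > 9 — holds.
9. gcd(18, 19) = 1 — holds.
10. R + S = 20 + 28 = 48; 48 < 49 — holds.
11. P − W = 27 − 19 = 8 — holds.
12. W − U = 19 − 20 = -1 — holds.

No — constraints 2, 3 are not satisfied.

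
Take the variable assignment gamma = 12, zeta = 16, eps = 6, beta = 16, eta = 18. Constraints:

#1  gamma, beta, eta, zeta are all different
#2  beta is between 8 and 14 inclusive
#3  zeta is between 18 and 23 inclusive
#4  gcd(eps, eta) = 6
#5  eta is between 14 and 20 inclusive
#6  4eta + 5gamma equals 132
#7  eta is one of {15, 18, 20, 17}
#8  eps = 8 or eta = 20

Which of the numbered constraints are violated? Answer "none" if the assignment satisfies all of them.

No — constraints 1, 2, 3, and 8 are not satisfied.

#1 beta = zeta = 16, not all different  false
#2 beta = 16 is outside [8, 14]  false
#3 zeta = 16 is outside [18, 23]  false
#4 gcd(6, 18) = 6  true
#5 eta = 18 lies in [14, 20]  true
#6 4eta + 5gamma = 4(18) + 5(12) = 132  true
#7 eta = 18 is in {15, 18, 20, 17}  true
#8 eps = 6 ≠ 8 and eta = 18 ≠ 20; both disjuncts false  false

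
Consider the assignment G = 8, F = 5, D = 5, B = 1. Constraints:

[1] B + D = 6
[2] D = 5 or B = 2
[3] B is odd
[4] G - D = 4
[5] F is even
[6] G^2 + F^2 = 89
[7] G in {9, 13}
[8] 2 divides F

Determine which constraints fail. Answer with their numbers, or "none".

The assignment fails constraints 4, 5, 7, 8.

[1] B + D = 1 + 5 = 6 — satisfied.
[2] D = 5 = 5 (first disjunct) — satisfied.
[3] B = 1 is odd — satisfied.
[4] G - D = 8 - 5 = 3, not 4 — violated.
[5] F = 5 is odd — violated.
[6] G^2 + F^2 = 8^2 + 5^2 = 64 + 25 = 89 — satisfied.
[7] G = 8 is not in {9, 13} — violated.
[8] 5 = 2*2 + 1, so 2 does not divide 5 — violated.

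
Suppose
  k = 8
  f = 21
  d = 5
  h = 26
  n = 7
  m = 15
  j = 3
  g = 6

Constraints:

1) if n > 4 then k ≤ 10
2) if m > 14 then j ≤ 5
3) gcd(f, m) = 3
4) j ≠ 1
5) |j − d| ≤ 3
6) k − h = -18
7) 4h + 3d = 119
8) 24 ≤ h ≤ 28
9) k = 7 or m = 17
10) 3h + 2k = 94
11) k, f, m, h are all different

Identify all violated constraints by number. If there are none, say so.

Constraint 9 does not hold.

1) n = 7 > 4, so we need k ≤ 10; k = 8 ≤ 10 — holds.
2) m = 15 > 14, so we need j ≤ 5; j = 3 ≤ 5 — holds.
3) gcd(21, 15) = 3 — holds.
4) j = 3, and 3 ≠ 1 — holds.
5) |3 − 5| = 2; 2 ≤ 3 — holds.
6) k − h = 8 − 26 = -18 — holds.
7) 4h + 3d = 4(26) + 3(5) = 119 — holds.
8) h = 26 lies in [24, 28] — holds.
9) k = 8 ≠ 7 and m = 15 ≠ 17; both disjuncts false — does not hold.
10) 3h + 2k = 3(26) + 2(8) = 94 — holds.
11) values 8, 21, 15, 26 are pairwise distinct — holds.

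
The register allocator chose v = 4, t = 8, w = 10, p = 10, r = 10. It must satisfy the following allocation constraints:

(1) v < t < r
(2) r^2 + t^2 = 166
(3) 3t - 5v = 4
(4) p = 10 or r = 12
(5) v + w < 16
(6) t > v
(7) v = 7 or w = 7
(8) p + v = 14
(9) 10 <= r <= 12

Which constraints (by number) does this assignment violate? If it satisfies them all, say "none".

No — constraints 2 and 7 are not satisfied.

(1) values 4 < 8 < 10 — holds.
(2) r^2 + t^2 = 10^2 + 8^2 = 100 + 64 = 164, not 166 — does not hold.
(3) 3t - 5v = 3(8) - 5(4) = 4 — holds.
(4) p = 10 = 10 (first disjunct) — holds.
(5) v + w = 4 + 10 = 14; 14 < 16 — holds.
(6) t = 8, v = 4; 8 > 4 — holds.
(7) v = 4 ≠ 7 and w = 10 ≠ 7; both disjuncts false — does not hold.
(8) p + v = 10 + 4 = 14 — holds.
(9) r = 10 lies in [10, 12] — holds.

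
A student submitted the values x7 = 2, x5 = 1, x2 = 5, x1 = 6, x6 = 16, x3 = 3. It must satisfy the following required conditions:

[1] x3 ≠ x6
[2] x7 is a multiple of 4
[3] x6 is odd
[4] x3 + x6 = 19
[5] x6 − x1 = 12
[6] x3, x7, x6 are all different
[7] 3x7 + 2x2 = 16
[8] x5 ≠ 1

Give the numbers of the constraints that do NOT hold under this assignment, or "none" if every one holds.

[1] x3 = 3, x6 = 16; distinct — holds.
[2] 2 = 4×0 + 2, so 4 does not divide 2 — fails.
[3] x6 = 16 is even — fails.
[4] x3 + x6 = 3 + 16 = 19 — holds.
[5] x6 − x1 = 16 − 6 = 10, not 12 — fails.
[6] values 3, 2, 16 are pairwise distinct — holds.
[7] 3x7 + 2x2 = 3(2) + 2(5) = 16 — holds.
[8] x5 = 1, but 1 is required to differ — fails.

Constraints 2, 3, 5, 8 do not hold.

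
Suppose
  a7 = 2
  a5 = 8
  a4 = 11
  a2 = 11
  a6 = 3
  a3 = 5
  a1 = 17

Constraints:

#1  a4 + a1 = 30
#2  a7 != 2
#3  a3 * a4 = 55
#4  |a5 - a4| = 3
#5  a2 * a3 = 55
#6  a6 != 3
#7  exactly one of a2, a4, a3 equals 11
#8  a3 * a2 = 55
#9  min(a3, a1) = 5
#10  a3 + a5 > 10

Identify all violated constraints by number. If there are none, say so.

The assignment fails constraints 1, 2, 6, and 7.

#1 a4 + a1 = 11 + 17 = 28, not 30 — fails.
#2 a7 = 2, but 2 is required to differ — fails.
#3 a3 * a4 = 5 * 11 = 55 — holds.
#4 |8 - 11| = 3 — holds.
#5 a2 * a3 = 11 * 5 = 55 — holds.
#6 a6 = 3, but 3 is required to differ — fails.
#7 a2=11, a4=11, a3=5; 2 of them equal 11, not exactly one — fails.
#8 a3 * a2 = 5 * 11 = 55 — holds.
#9 min(5, 17) = 5 — holds.
#10 a3 + a5 = 5 + 8 = 13; 13 > 10 — holds.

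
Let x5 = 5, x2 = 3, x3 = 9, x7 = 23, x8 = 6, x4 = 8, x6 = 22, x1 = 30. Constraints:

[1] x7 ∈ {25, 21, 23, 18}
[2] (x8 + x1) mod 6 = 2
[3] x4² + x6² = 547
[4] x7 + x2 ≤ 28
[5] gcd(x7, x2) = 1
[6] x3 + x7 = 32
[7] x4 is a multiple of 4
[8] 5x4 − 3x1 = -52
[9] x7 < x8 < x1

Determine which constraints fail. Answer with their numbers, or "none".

[1] x7 = 23 is in {25, 21, 23, 18}  ✓
[2] x8 + x1 = 36; 36 mod 6 = 0, not 2  ✗
[3] x4² + x6² = 8² + 22² = 64 + 484 = 548, not 547  ✗
[4] x7 + x2 = 23 + 3 = 26; 26 ≤ 28  ✓
[5] gcd(23, 3) = 1  ✓
[6] x3 + x7 = 9 + 23 = 32  ✓
[7] 8 / 4 = 2, so 4 divides 8  ✓
[8] 5x4 − 3x1 = 5(8) − 3(30) = -50, not -52  ✗
[9] values 23, 6, 30; x7 = 23 is not < x8 = 6  ✗

Constraints 2, 3, 8, 9 do not hold.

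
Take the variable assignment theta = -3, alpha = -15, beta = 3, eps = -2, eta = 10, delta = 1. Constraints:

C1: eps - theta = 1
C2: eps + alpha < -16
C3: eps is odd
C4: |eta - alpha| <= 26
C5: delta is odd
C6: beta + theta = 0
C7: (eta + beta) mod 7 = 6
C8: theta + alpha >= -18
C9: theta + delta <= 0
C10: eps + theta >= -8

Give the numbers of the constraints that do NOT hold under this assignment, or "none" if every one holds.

Constraint 3 is violated.

C1: eps - theta = -2 - (-3) = 1 — satisfied.
C2: eps + alpha = -2 + (-15) = -17; -17 < -16 — satisfied.
C3: eps = -2 is even — violated.
C4: |10 - (-15)| = 25; 25 ≤ 26 — satisfied.
C5: delta = 1 is odd — satisfied.
C6: beta + theta = 3 + (-3) = 0 — satisfied.
C7: eta + beta = 13; 13 mod 7 = 6 — satisfied.
C8: theta + alpha = -3 + (-15) = -18; -18 ≥ -18 — satisfied.
C9: theta + delta = -3 + 1 = -2; -2 ≤ 0 — satisfied.
C10: eps + theta = -2 + (-3) = -5; -5 ≥ -8 — satisfied.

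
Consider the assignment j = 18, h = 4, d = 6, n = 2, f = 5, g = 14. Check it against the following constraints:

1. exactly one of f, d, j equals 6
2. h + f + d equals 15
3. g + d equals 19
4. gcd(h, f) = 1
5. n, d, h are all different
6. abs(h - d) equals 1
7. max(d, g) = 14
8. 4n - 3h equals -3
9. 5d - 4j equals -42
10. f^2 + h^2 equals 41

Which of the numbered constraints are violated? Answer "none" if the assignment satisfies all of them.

1. f=5, d=6, j=18; 1 of them equals 6  true
2. h + f + d = 4 + 5 + 6 = 15  true
3. g + d = 14 + 6 = 20, not 19  false
4. gcd(4, 5) = 1  true
5. values 2, 6, 4 are pairwise distinct  true
6. abs(4 - 6) = 2, not 1  false
7. max(6, 14) = 14  true
8. 4n - 3h = 4(2) - 3(4) = -4, not -3  false
9. 5d - 4j = 5(6) - 4(18) = -42  true
10. f^2 + h^2 = 5^2 + 4^2 = 25 + 16 = 41  true

The assignment fails constraints 3, 6, and 8.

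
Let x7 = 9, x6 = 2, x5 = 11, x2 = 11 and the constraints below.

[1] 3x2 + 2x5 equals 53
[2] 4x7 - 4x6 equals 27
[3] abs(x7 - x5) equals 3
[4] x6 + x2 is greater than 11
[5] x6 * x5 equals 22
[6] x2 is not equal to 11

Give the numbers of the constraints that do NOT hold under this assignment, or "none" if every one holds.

The assignment fails constraints 1, 2, 3, and 6.

[1] 3x2 + 2x5 = 3(11) + 2(11) = 55, not 53 — violated.
[2] 4x7 - 4x6 = 4(9) - 4(2) = 28, not 27 — violated.
[3] abs(9 - 11) = 2, not 3 — violated.
[4] x6 + x2 = 2 + 11 = 13; 13 > 11 — satisfied.
[5] x6 * x5 = 2 * 11 = 22 — satisfied.
[6] x2 = 11, but 11 is required to differ — violated.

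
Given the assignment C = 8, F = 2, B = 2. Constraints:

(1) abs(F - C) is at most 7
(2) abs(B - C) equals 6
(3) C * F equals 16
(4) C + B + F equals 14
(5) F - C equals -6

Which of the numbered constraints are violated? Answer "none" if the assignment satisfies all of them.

Constraint 4 does not hold.

(1) abs(2 - 8) = 6; 6 ≤ 7 — satisfied.
(2) abs(2 - 8) = 6 — satisfied.
(3) C * F = 8 * 2 = 16 — satisfied.
(4) C + B + F = 8 + 2 + 2 = 12, not 14 — violated.
(5) F - C = 2 - 8 = -6 — satisfied.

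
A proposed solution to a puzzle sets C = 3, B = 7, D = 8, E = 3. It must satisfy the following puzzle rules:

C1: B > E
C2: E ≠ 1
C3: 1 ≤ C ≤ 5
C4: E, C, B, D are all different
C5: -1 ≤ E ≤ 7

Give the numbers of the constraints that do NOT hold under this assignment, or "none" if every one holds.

C1: B = 7, E = 3; 7 > 3 — holds.
C2: E = 3, and 3 ≠ 1 — holds.
C3: C = 3 lies in [1, 5] — holds.
C4: E = C = 3, not all different — does not hold.
C5: E = 3 lies in [-1, 7] — holds.

Violated: 4.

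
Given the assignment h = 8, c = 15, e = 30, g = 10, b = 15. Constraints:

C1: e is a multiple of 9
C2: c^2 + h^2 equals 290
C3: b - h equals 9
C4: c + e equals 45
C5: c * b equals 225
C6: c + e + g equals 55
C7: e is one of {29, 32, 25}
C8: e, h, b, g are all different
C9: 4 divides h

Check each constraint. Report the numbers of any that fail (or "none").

C1: 30 = 9*3 + 3, so 9 does not divide 30 — does not hold.
C2: c^2 + h^2 = 15^2 + 8^2 = 225 + 64 = 289, not 290 — does not hold.
C3: b - h = 15 - 8 = 7, not 9 — does not hold.
C4: c + e = 15 + 30 = 45 — holds.
C5: c * b = 15 * 15 = 225 — holds.
C6: c + e + g = 15 + 30 + 10 = 55 — holds.
C7: e = 30 is not in {29, 32, 25} — does not hold.
C8: values 30, 8, 15, 10 are pairwise distinct — holds.
C9: 8 / 4 = 2, so 4 divides 8 — holds.

Constraints 1, 2, 3, and 7 do not hold.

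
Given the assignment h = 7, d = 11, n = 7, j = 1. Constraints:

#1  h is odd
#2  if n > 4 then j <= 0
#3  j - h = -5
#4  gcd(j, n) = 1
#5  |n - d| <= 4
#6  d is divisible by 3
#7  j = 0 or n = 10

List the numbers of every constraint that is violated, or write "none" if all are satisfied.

#1 h = 7 is odd — holds.
#2 n = 7 > 4, so we need j ≤ 0; but j = 1 > 0 — does not hold.
#3 j - h = 1 - 7 = -6, not -5 — does not hold.
#4 gcd(1, 7) = 1 — holds.
#5 |7 - 11| = 4; 4 ≤ 4 — holds.
#6 11 = 3*3 + 2, so 3 does not divide 11 — does not hold.
#7 j = 1 ≠ 0 and n = 7 ≠ 10; both disjuncts false — does not hold.

Violated: 2, 3, 6, and 7.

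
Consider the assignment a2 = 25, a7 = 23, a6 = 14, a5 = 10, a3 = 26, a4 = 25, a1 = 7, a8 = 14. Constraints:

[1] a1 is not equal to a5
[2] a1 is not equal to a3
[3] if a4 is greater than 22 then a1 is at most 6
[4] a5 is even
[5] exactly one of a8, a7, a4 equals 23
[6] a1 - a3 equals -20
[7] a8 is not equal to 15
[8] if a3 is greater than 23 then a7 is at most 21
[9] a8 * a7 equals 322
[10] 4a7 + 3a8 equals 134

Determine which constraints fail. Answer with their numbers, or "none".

[1] a1 = 7, a5 = 10; distinct — OK.
[2] a1 = 7, a3 = 26; distinct — OK.
[3] a4 = 25 > 22, so we need a1 ≤ 6; but a1 = 7 > 6 — violated.
[4] a5 = 10 is even — OK.
[5] a8=14, a7=23, a4=25; 1 of them equals 23 — OK.
[6] a1 - a3 = 7 - 26 = -19, not -20 — violated.
[7] a8 = 14, and 14 ≠ 15 — OK.
[8] a3 = 26 > 23, so we need a7 ≤ 21; but a7 = 23 > 21 — violated.
[9] a8 * a7 = 14 * 23 = 322 — OK.
[10] 4a7 + 3a8 = 4(23) + 3(14) = 134 — OK.

Constraints 3, 6, and 8 are violated.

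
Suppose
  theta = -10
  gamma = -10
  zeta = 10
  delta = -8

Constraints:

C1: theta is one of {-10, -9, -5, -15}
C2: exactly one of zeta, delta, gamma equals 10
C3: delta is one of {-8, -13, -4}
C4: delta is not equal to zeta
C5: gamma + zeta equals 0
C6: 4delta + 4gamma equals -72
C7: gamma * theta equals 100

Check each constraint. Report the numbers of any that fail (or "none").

C1: theta = -10 is in {-10, -9, -5, -15} — holds.
C2: zeta=10, delta=-8, gamma=-10; 1 of them equals 10 — holds.
C3: delta = -8 is in {-8, -13, -4} — holds.
C4: delta = -8, zeta = 10; distinct — holds.
C5: gamma + zeta = -10 + 10 = 0 — holds.
C6: 4delta + 4gamma = 4(-8) + 4(-10) = -72 — holds.
C7: gamma * theta = -10 * (-10) = 100 — holds.

The assignment satisfies every constraint.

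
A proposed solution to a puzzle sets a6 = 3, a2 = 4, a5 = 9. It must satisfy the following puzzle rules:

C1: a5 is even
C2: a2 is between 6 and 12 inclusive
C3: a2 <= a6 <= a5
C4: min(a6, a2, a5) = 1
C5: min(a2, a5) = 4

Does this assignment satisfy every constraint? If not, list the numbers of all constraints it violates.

Constraints 1, 2, 3, and 4 are violated.

C1: a5 = 9 is odd  no
C2: a2 = 4 is outside [6, 12]  no
C3: values 4, 3, 9; a2 = 4 is not <= a6 = 3  no
C4: min(3, 4, 9) = 3, not 1  no
C5: min(4, 9) = 4  yes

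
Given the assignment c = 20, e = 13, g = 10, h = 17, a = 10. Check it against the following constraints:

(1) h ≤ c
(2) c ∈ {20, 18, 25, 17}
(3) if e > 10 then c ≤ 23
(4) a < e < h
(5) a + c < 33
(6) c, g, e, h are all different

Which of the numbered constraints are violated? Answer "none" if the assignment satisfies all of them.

(1) h = 17, c = 20; 17 ≤ 20  yes
(2) c = 20 is in {20, 18, 25, 17}  yes
(3) e = 13 > 10, so we need c ≤ 23; c = 20 ≤ 23  yes
(4) values 10 < 13 < 17  yes
(5) a + c = 10 + 20 = 30; 30 < 33  yes
(6) values 20, 10, 13, 17 are pairwise distinct  yes

Yes — all constraints hold.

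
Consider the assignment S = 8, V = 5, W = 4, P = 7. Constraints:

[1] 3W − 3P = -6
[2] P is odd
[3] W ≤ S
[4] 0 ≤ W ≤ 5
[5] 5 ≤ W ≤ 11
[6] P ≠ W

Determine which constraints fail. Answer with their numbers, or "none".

[1] 3W − 3P = 3(4) − 3(7) = -9, not -6 — does not hold.
[2] P = 7 is odd — holds.
[3] W = 4, S = 8; 4 ≤ 8 — holds.
[4] W = 4 lies in [0, 5] — holds.
[5] W = 4 is outside [5, 11] — does not hold.
[6] P = 7, W = 4; distinct — holds.

No — constraints 1 and 5 are not satisfied.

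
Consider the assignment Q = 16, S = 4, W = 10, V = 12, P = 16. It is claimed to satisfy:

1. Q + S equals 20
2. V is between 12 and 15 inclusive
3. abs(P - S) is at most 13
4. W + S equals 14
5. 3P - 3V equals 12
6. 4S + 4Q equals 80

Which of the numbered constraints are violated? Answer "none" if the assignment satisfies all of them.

No violations.

1. Q + S = 16 + 4 = 20  OK
2. V = 12 lies in [12, 15]  OK
3. abs(16 - 4) = 12; 12 ≤ 13  OK
4. W + S = 10 + 4 = 14  OK
5. 3P - 3V = 3(16) - 3(12) = 12  OK
6. 4S + 4Q = 4(4) + 4(16) = 80  OK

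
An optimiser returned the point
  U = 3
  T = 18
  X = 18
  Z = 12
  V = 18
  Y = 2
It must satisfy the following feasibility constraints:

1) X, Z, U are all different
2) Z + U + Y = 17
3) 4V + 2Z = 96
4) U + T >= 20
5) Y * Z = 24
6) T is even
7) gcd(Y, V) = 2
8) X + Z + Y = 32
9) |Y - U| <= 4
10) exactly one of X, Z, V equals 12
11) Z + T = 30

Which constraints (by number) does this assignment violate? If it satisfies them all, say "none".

1) values 18, 12, 3 are pairwise distinct  ✔
2) Z + U + Y = 12 + 3 + 2 = 17  ✔
3) 4V + 2Z = 4(18) + 2(12) = 96  ✔
4) U + T = 3 + 18 = 21; 21 ≥ 20  ✔
5) Y * Z = 2 * 12 = 24  ✔
6) T = 18 is even  ✔
7) gcd(2, 18) = 2  ✔
8) X + Z + Y = 18 + 12 + 2 = 32  ✔
9) |2 - 3| = 1; 1 ≤ 4  ✔
10) X=18, Z=12, V=18; 1 of them equals 12  ✔
11) Z + T = 12 + 18 = 30  ✔

None — every constraint holds.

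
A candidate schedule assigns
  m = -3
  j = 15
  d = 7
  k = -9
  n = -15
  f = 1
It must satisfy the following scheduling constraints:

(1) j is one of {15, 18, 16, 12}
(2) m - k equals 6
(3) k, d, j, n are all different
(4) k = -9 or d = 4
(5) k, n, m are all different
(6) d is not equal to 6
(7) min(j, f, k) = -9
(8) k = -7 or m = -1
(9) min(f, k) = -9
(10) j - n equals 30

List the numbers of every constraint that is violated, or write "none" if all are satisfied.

(1) j = 15 is in {15, 18, 16, 12} — holds.
(2) m - k = -3 - (-9) = 6 — holds.
(3) values -9, 7, 15, -15 are pairwise distinct — holds.
(4) k = -9 = -9 (first disjunct) — holds.
(5) values -9, -15, -3 are pairwise distinct — holds.
(6) d = 7, and 7 ≠ 6 — holds.
(7) min(15, 1, -9) = -9 — holds.
(8) k = -9 ≠ -7 and m = -3 ≠ -1; both disjuncts false — fails.
(9) min(1, -9) = -9 — holds.
(10) j - n = 15 - (-15) = 30 — holds.

Violated: 8.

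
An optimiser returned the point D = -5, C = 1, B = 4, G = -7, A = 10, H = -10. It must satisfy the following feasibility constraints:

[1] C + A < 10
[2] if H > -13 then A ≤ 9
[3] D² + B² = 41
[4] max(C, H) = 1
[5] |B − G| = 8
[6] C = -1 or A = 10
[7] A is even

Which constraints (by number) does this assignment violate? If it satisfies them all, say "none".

The assignment fails constraints 1, 2, and 5.

[1] C + A = 1 + 10 = 11; 11 ≥ 10, bound 10 not met  false
[2] H = -10 > -13, so we need A ≤ 9; but A = 10 > 9  false
[3] D² + B² = (-5)² + 4² = 25 + 16 = 41  true
[4] max(1, -10) = 1  true
[5] |4 − (-7)| = 11, not 8  false
[6] C = 1 ≠ -1, but A = 10 = 10 (second disjunct)  true
[7] A = 10 is even  true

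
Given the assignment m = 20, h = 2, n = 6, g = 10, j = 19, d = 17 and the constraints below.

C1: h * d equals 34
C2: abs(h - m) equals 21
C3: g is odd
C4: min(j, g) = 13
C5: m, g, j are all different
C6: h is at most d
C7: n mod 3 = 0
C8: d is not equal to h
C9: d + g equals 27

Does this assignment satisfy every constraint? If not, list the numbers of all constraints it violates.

C1: h * d = 2 * 17 = 34 — holds.
C2: abs(2 - 20) = 18, not 21 — fails.
C3: g = 10 is even — fails.
C4: min(19, 10) = 10, not 13 — fails.
C5: values 20, 10, 19 are pairwise distinct — holds.
C6: h = 2, d = 17; 2 ≤ 17 — holds.
C7: 6 mod 3 = 0 — holds.
C8: d = 17, h = 2; distinct — holds.
C9: d + g = 17 + 10 = 27 — holds.

Constraints 2, 3, 4 do not hold.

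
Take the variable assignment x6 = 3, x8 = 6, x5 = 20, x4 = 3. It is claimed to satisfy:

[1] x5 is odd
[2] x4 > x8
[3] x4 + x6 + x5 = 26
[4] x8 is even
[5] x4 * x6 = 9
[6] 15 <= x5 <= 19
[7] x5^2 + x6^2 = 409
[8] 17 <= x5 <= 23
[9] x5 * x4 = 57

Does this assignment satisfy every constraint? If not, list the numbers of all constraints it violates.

[1] x5 = 20 is even — fails.
[2] x4 = 3, x8 = 6; 3 ≤ 6 (want >) — fails.
[3] x4 + x6 + x5 = 3 + 3 + 20 = 26 — holds.
[4] x8 = 6 is even — holds.
[5] x4 * x6 = 3 * 3 = 9 — holds.
[6] x5 = 20 is outside [15, 19] — fails.
[7] x5^2 + x6^2 = 20^2 + 3^2 = 400 + 9 = 409 — holds.
[8] x5 = 20 lies in [17, 23] — holds.
[9] x5 * x4 = 20 * 3 = 60, not 57 — fails.

The assignment fails constraints 1, 2, 6, and 9.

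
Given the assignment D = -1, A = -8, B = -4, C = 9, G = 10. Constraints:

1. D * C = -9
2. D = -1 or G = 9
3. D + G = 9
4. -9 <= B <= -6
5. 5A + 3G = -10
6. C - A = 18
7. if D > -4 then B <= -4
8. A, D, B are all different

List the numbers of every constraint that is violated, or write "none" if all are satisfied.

1. D * C = -1 * 9 = -9 — OK.
2. D = -1 = -1 (first disjunct) — OK.
3. D + G = -1 + 10 = 9 — OK.
4. B = -4 is outside [-9, -6] — violated.
5. 5A + 3G = 5(-8) + 3(10) = -10 — OK.
6. C - A = 9 - (-8) = 17, not 18 — violated.
7. D = -1 > -4, so we need B ≤ -4; B = -4 ≤ -4 — OK.
8. values -8, -1, -4 are pairwise distinct — OK.

The assignment fails constraints 4 and 6.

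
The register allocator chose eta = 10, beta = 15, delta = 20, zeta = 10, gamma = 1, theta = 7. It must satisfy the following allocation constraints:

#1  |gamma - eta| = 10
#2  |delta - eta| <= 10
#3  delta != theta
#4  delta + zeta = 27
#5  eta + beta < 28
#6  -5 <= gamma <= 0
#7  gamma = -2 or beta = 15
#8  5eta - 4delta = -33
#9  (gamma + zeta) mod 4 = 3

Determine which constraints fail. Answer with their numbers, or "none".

Constraints 1, 4, 6, and 8 do not hold.

#1 |1 - 10| = 9, not 10 — fails.
#2 |20 - 10| = 10; 10 ≤ 10 — holds.
#3 delta = 20, theta = 7; distinct — holds.
#4 delta + zeta = 20 + 10 = 30, not 27 — fails.
#5 eta + beta = 10 + 15 = 25; 25 < 28 — holds.
#6 gamma = 1 is outside [-5, 0] — fails.
#7 gamma = 1 ≠ -2, but beta = 15 = 15 (second disjunct) — holds.
#8 5eta - 4delta = 5(10) - 4(20) = -30, not -33 — fails.
#9 gamma + zeta = 11; 11 mod 4 = 3 — holds.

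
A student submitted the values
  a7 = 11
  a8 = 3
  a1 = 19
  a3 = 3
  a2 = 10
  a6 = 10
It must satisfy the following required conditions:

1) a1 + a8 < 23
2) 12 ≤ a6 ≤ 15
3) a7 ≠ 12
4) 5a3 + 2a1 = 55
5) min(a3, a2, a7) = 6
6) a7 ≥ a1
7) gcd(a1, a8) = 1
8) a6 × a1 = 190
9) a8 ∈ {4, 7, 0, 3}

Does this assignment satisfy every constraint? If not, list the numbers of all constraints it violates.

Constraints 2, 4, 5, and 6 do not hold.

1) a1 + a8 = 19 + 3 = 22; 22 < 23 — satisfied.
2) a6 = 10 is outside [12, 15] — violated.
3) a7 = 11, and 11 ≠ 12 — satisfied.
4) 5a3 + 2a1 = 5(3) + 2(19) = 53, not 55 — violated.
5) min(3, 10, 11) = 3, not 6 — violated.
6) a7 = 11, a1 = 19; 11 < 19 (want ≥) — violated.
7) gcd(19, 3) = 1 — satisfied.
8) a6 × a1 = 10 × 19 = 190 — satisfied.
9) a8 = 3 is in {4, 7, 0, 3} — satisfied.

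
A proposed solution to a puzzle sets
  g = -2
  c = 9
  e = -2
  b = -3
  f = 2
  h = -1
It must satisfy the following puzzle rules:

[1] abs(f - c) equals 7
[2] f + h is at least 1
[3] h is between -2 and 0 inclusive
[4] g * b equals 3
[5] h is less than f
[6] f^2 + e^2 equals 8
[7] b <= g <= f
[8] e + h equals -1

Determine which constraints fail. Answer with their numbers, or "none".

[1] abs(2 - 9) = 7 — holds.
[2] f + h = 2 + (-1) = 1; 1 ≥ 1 — holds.
[3] h = -1 lies in [-2, 0] — holds.
[4] g * b = -2 * (-3) = 6, not 3 — does not hold.
[5] h = -1, f = 2; -1 < 2 — holds.
[6] f^2 + e^2 = 2^2 + (-2)^2 = 4 + 4 = 8 — holds.
[7] values -3 <= -2 <= 2 — holds.
[8] e + h = -2 + (-1) = -3, not -1 — does not hold.

Constraints 4 and 8 do not hold.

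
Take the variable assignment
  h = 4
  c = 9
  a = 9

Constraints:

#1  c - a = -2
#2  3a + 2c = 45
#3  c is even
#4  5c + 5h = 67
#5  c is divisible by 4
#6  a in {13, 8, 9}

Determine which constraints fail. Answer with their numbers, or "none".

#1 c - a = 9 - 9 = 0, not -2 — violated.
#2 3a + 2c = 3(9) + 2(9) = 45 — OK.
#3 c = 9 is odd — violated.
#4 5c + 5h = 5(9) + 5(4) = 65, not 67 — violated.
#5 9 = 4*2 + 1, so 4 does not divide 9 — violated.
#6 a = 9 is in {13, 8, 9} — OK.

The assignment fails constraints 1, 3, 4, 5.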